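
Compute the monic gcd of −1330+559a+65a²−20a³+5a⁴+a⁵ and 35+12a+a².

35+12a+a²

Apply the Euclidean algorithm:
  a⁵+5a⁴−20a³+65a²+559a−1330 = (a³−7a²+29a−38)(a²+12a+35) + (0)
The last nonzero remainder a²+12a+35 is already monic.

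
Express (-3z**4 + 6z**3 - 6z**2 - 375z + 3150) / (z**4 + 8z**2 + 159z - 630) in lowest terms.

Repeated division with remainder:
  -3z**4 + 6z**3 - 6z**2 - 375z + 3150 = (-3)(z**4 + 8z**2 + 159z - 630) + (6z**3 + 18z**2 + 102z + 1260)
  z**4 + 8z**2 + 159z - 630 = ((1/6)z - 1/2)(6z**3 + 18z**2 + 102z + 1260) + (0)
Last nonzero remainder: 6z**3 + 18z**2 + 102z + 1260. Dividing through by 6 gives the monic gcd z**3 + 3z**2 + 17z + 210.
Cancel z**3 + 3z**2 + 17z + 210 from numerator and denominator to get the reduced form.

(-3z + 15)/(z - 3)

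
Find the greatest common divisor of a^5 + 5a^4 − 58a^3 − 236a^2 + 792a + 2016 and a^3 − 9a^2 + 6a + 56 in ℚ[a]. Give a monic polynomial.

Euclidean algorithm in ℚ[a]:
  a^5 + 5a^4 − 58a^3 − 236a^2 + 792a + 2016 = (a^2 + 14a + 62)(a^3 − 9a^2 + 6a + 56) + (182a^2 − 364a − 1456)
  a^3 − 9a^2 + 6a + 56 = ((1/182)a − 1/26)(182a^2 − 364a − 1456) + (0)
Last nonzero remainder: 182a^2 − 364a − 1456. Dividing through by 182 gives the monic gcd a^2 − 2a − 8.

a^2 − 2a − 8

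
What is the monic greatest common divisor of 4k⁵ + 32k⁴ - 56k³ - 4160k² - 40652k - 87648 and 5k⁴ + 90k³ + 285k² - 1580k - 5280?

k² + 11k + 24

By polynomial division,
  4k⁵ + 32k⁴ - 56k³ - 4160k² - 40652k - 87648 = ((4/5)k - 8)(5k⁴ + 90k³ + 285k² - 1580k - 5280) + (436k³ - 616k² - 49068k - 129888)
  5k⁴ + 90k³ + 285k² - 1580k - 5280 = ((5/436)k + 2645/11881)(436k³ - 616k² - 49068k - 129888) + ((11700920/11881)k² + (128710120/11881)k + 280822080/11881)
  436k³ - 616k² - 49068k - 129888 = ((1295029/2925230)k - 1461363/265930)((11700920/11881)k² + (128710120/11881)k + 280822080/11881) + (0)
Last nonzero remainder: (11700920/11881)k² + (128710120/11881)k + 280822080/11881. Dividing through by 11700920/11881 gives the monic gcd k² + 11k + 24.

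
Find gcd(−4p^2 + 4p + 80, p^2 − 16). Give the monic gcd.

Euclidean algorithm in ℚ[p]:
  −4p^2 + 4p + 80 = (−4)(p^2 − 16) + (4p + 16)
  p^2 − 16 = ((1/4)p − 1)(4p + 16) + (0)
Last nonzero remainder: 4p + 16. Dividing through by 4 gives the monic gcd p + 4.

p + 4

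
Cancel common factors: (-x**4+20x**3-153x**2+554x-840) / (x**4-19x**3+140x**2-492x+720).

(-x+7)/(x-6)

Apply the Euclidean algorithm:
  -x**4+20x**3-153x**2+554x-840 = (-1)(x**4-19x**3+140x**2-492x+720) + (x**3-13x**2+62x-120)
  x**4-19x**3+140x**2-492x+720 = (x-6)(x**3-13x**2+62x-120) + (0)
The last nonzero remainder x**3-13x**2+62x-120 is already monic.
Cancel x**3-13x**2+62x-120 from numerator and denominator to get the reduced form.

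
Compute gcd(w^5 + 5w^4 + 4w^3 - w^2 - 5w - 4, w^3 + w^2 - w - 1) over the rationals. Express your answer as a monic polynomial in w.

w^2 - 1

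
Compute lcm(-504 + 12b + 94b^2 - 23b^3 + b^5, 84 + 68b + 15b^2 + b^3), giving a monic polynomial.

By polynomial division,
  b^5 - 23b^3 + 94b^2 + 12b - 504 = (b^2 - 15b + 134)(b^3 + 15b^2 + 68b + 84) + (-980b^2 - 7840b - 11760)
  b^3 + 15b^2 + 68b + 84 = (-(1/980)b - 1/140)(-980b^2 - 7840b - 11760) + (0)
Last nonzero remainder: -980b^2 - 7840b - 11760. Dividing through by -980 gives the monic gcd b^2 + 8b + 12.
Then lcm(f, g) = f·g / gcd(f, g); expanding and making the result monic gives the answer.

-3528 - 420b + 670b^2 - 67b^3 - 23b^4 + 7b^5 + b^6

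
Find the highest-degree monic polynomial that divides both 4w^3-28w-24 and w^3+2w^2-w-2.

w^2+3w+2

Repeated division with remainder:
  4w^3-28w-24 = (4)(w^3+2w^2-w-2) + (-8w^2-24w-16)
  w^3+2w^2-w-2 = (-(1/8)w+1/8)(-8w^2-24w-16) + (0)
Last nonzero remainder: -8w^2-24w-16. Dividing through by -8 gives the monic gcd w^2+3w+2.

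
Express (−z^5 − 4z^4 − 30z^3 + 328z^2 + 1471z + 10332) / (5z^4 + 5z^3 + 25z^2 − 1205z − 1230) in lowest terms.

By polynomial division,
  −z^5 − 4z^4 − 30z^3 + 328z^2 + 1471z + 10332 = (−(1/5)z − 3/5)(5z^4 + 5z^3 + 25z^2 − 1205z − 1230) + (−22z^3 + 102z^2 + 502z + 9594)
  5z^4 + 5z^3 + 25z^2 − 1205z − 1230 = (−(5/22)z − 155/121)(−22z^3 + 102z^2 + 502z + 9594) + ((32640/121)z^2 + (195840/121)z + 1338240/121)
  −22z^3 + 102z^2 + 502z + 9594 = (−(1331/16320)z + 4719/5440)((32640/121)z^2 + (195840/121)z + 1338240/121) + (0)
Last nonzero remainder: (32640/121)z^2 + (195840/121)z + 1338240/121. Dividing through by 32640/121 gives the monic gcd z^2 + 6z + 41.
Cancel z^2 + 6z + 41 from numerator and denominator to get the reduced form.

(−z^3 + 2z^2 − z + 252)/(5z^2 − 25z − 30)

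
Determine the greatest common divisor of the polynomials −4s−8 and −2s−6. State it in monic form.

Apply the Euclidean algorithm:
  −4s−8 = (2)(−2s−6) + (4)
  −2s−6 = (−(1/2)s−3/2)(4) + (0)
The last nonzero remainder is the constant 4, so the polynomials are coprime and gcd = 1.

1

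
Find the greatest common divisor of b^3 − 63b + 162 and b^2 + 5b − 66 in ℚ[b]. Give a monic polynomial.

By polynomial division,
  b^3 − 63b + 162 = (b − 5)(b^2 + 5b − 66) + (28b − 168)
  b^2 + 5b − 66 = ((1/28)b + 11/28)(28b − 168) + (0)
Last nonzero remainder: 28b − 168. Dividing through by 28 gives the monic gcd b − 6.

b − 6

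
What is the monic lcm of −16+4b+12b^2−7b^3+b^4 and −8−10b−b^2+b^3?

By polynomial division,
  b^4−7b^3+12b^2+4b−16 = (b−6)(b^3−b^2−10b−8) + (16b^2−48b−64)
  b^3−b^2−10b−8 = ((1/16)b+1/8)(16b^2−48b−64) + (0)
Last nonzero remainder: 16b^2−48b−64. Dividing through by 16 gives the monic gcd b^2−3b−4.
Then lcm(f, g) = f·g / gcd(f, g); expanding and making the result monic gives the answer.

−32−8b+28b^2−2b^3−5b^4+b^5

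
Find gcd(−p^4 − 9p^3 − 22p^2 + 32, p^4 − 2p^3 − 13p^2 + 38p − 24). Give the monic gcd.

Euclidean algorithm in ℚ[p]:
  −p^4 − 9p^3 − 22p^2 + 32 = (−1)(p^4 − 2p^3 − 13p^2 + 38p − 24) + (−11p^3 − 35p^2 + 38p + 8)
  p^4 − 2p^3 − 13p^2 + 38p − 24 = (−(1/11)p + 57/121)(−11p^3 − 35p^2 + 38p + 8) + ((840/121)p^2 + (2520/121)p − 3360/121)
  −11p^3 − 35p^2 + 38p + 8 = (−(1331/840)p − 121/420)((840/121)p^2 + (2520/121)p − 3360/121) + (0)
Last nonzero remainder: (840/121)p^2 + (2520/121)p − 3360/121. Dividing through by 840/121 gives the monic gcd p^2 + 3p − 4.

p^2 + 3p − 4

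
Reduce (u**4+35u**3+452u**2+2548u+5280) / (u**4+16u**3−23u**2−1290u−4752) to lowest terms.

(u+10)/(u−9)

Euclidean algorithm in ℚ[u]:
  u**4+35u**3+452u**2+2548u+5280 = (u**4+16u**3−23u**2−1290u−4752) + (19u**3+475u**2+3838u+10032)
  u**4+16u**3−23u**2−1290u−4752 = ((1/19)u−9/19)(19u**3+475u**2+3838u+10032) + (0)
Last nonzero remainder: 19u**3+475u**2+3838u+10032. Dividing through by 19 gives the monic gcd u**3+25u**2+202u+528.
Cancel u**3+25u**2+202u+528 from numerator and denominator to get the reduced form.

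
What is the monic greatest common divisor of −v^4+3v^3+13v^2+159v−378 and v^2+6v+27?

v^2+6v+27

By polynomial division,
  −v^4+3v^3+13v^2+159v−378 = (−v^2+9v−14)(v^2+6v+27) + (0)
The last nonzero remainder v^2+6v+27 is already monic.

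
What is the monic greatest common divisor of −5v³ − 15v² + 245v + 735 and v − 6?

Repeated division with remainder:
  −5v³ − 15v² + 245v + 735 = (−5v² − 45v − 25)(v − 6) + (585)
  v − 6 = ((1/585)v − 2/195)(585) + (0)
The last nonzero remainder is the constant 585, so the polynomials are coprime and gcd = 1.

1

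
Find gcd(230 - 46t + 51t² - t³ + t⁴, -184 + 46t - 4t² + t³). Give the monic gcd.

By polynomial division,
  t⁴ - t³ + 51t² - 46t + 230 = (t + 3)(t³ - 4t² + 46t - 184) + (17t² + 782)
  t³ - 4t² + 46t - 184 = ((1/17)t - 4/17)(17t² + 782) + (0)
Last nonzero remainder: 17t² + 782. Dividing through by 17 gives the monic gcd t² + 46.

46 + t²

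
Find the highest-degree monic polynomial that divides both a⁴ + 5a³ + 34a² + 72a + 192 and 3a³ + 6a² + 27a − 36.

a² + 3a + 12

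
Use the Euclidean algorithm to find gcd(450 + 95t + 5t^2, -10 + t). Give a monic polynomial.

Repeated division with remainder:
  5t^2 + 95t + 450 = (5t + 145)(t - 10) + (1900)
  t - 10 = ((1/1900)t - 1/190)(1900) + (0)
The last nonzero remainder is the constant 1900, so the polynomials are coprime and gcd = 1.

1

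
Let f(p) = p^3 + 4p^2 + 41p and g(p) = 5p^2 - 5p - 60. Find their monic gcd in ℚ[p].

Euclidean algorithm in ℚ[p]:
  p^3 + 4p^2 + 41p = ((1/5)p + 1)(5p^2 - 5p - 60) + (58p + 60)
  5p^2 - 5p - 60 = ((5/58)p - 295/1682)(58p + 60) + (-41610/841)
  58p + 60 = (-(24389/20805)p - 1682/1387)(-41610/841) + (0)
The last nonzero remainder is the constant -41610/841, so the polynomials are coprime and gcd = 1.

1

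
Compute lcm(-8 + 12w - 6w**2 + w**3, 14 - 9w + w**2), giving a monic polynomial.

56 - 92w + 54w**2 - 13w**3 + w**4

Apply the Euclidean algorithm:
  w**3 - 6w**2 + 12w - 8 = (w + 3)(w**2 - 9w + 14) + (25w - 50)
  w**2 - 9w + 14 = ((1/25)w - 7/25)(25w - 50) + (0)
Last nonzero remainder: 25w - 50. Dividing through by 25 gives the monic gcd w - 2.
Then lcm(f, g) = f·g / gcd(f, g); expanding and making the result monic gives the answer.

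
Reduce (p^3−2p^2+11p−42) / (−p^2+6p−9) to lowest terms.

(−p^2−p−14)/(p−3)

Euclidean algorithm in ℚ[p]:
  p^3−2p^2+11p−42 = (−p−4)(−p^2+6p−9) + (26p−78)
  −p^2+6p−9 = (−(1/26)p+3/26)(26p−78) + (0)
Last nonzero remainder: 26p−78. Dividing through by 26 gives the monic gcd p−3.
Cancel p−3 from numerator and denominator to get the reduced form.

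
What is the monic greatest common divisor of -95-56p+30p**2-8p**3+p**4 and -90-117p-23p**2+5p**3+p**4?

-5-4p+p**2

Apply the Euclidean algorithm:
  p**4-8p**3+30p**2-56p-95 = (p**4+5p**3-23p**2-117p-90) + (-13p**3+53p**2+61p-5)
  p**4+5p**3-23p**2-117p-90 = (-(1/13)p-118/169)(-13p**3+53p**2+61p-5) + ((3160/169)p**2-(12640/169)p-15800/169)
  -13p**3+53p**2+61p-5 = (-(2197/3160)p+169/3160)((3160/169)p**2-(12640/169)p-15800/169) + (0)
Last nonzero remainder: (3160/169)p**2-(12640/169)p-15800/169. Dividing through by 3160/169 gives the monic gcd p**2-4p-5.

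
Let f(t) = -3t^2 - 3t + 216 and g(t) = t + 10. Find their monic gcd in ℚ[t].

1

By polynomial division,
  -3t^2 - 3t + 216 = (-3t + 27)(t + 10) + (-54)
  t + 10 = (-(1/54)t - 5/27)(-54) + (0)
The last nonzero remainder is the constant -54, so the polynomials are coprime and gcd = 1.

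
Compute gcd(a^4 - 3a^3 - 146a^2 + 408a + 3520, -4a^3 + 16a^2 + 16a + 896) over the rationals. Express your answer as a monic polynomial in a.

Euclidean algorithm in ℚ[a]:
  a^4 - 3a^3 - 146a^2 + 408a + 3520 = (-(1/4)a - 1/4)(-4a^3 + 16a^2 + 16a + 896) + (-138a^2 + 636a + 3744)
  -4a^3 + 16a^2 + 16a + 896 = ((2/69)a + 28/1587)(-138a^2 + 636a + 3744) + (-(54880/529)a + 439040/529)
  -138a^2 + 636a + 3744 = ((36501/27440)a + 61893/13720)(-(54880/529)a + 439040/529) + (0)
Last nonzero remainder: -(54880/529)a + 439040/529. Dividing through by -54880/529 gives the monic gcd a - 8.

a - 8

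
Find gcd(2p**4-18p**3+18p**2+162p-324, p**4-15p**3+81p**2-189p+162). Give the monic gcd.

p**3-12p**2+45p-54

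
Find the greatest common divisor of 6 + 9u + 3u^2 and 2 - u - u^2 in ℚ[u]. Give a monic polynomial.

2 + u

Apply the Euclidean algorithm:
  3u^2 + 9u + 6 = (-3)(-u^2 - u + 2) + (6u + 12)
  -u^2 - u + 2 = (-(1/6)u + 1/6)(6u + 12) + (0)
Last nonzero remainder: 6u + 12. Dividing through by 6 gives the monic gcd u + 2.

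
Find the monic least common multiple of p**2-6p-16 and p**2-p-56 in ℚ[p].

p**3+p**2-58p-112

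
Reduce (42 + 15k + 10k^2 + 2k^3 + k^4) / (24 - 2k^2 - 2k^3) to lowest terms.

Apply the Euclidean algorithm:
  k^4 + 2k^3 + 10k^2 + 15k + 42 = (-(1/2)k - 1/2)(-2k^3 - 2k^2 + 24) + (9k^2 + 27k + 54)
  -2k^3 - 2k^2 + 24 = (-(2/9)k + 4/9)(9k^2 + 27k + 54) + (0)
Last nonzero remainder: 9k^2 + 27k + 54. Dividing through by 9 gives the monic gcd k^2 + 3k + 6.
Cancel k^2 + 3k + 6 from numerator and denominator to get the reduced form.

(-7 + k - k^2)/(-4 + 2k)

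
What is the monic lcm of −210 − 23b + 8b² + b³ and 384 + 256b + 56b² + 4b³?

−3360 − 2048b − 266b² + 57b³ + 16b⁴ + b⁵

By polynomial division,
  b³ + 8b² − 23b − 210 = (1/4)(4b³ + 56b² + 256b + 384) + (−6b² − 87b − 306)
  4b³ + 56b² + 256b + 384 = (−(2/3)b + 1/3)(−6b² − 87b − 306) + (81b + 486)
  −6b² − 87b − 306 = (−(2/27)b − 17/27)(81b + 486) + (0)
Last nonzero remainder: 81b + 486. Dividing through by 81 gives the monic gcd b + 6.
Then lcm(f, g) = f·g / gcd(f, g); expanding and making the result monic gives the answer.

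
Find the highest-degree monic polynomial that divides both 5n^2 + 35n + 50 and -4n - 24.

Repeated division with remainder:
  5n^2 + 35n + 50 = (-(5/4)n - 5/4)(-4n - 24) + (20)
  -4n - 24 = (-(1/5)n - 6/5)(20) + (0)
The last nonzero remainder is the constant 20, so the polynomials are coprime and gcd = 1.

1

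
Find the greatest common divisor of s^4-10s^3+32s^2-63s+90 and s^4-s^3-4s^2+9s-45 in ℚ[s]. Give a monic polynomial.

Apply the Euclidean algorithm:
  s^4-10s^3+32s^2-63s+90 = (s^4-s^3-4s^2+9s-45) + (-9s^3+36s^2-72s+135)
  s^4-s^3-4s^2+9s-45 = (-(1/9)s-1/3)(-9s^3+36s^2-72s+135) + (0)
Last nonzero remainder: -9s^3+36s^2-72s+135. Dividing through by -9 gives the monic gcd s^3-4s^2+8s-15.

s^3-4s^2+8s-15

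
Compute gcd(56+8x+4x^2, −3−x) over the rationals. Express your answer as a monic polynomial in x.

1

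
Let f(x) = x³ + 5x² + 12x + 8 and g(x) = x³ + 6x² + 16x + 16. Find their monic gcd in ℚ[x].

x² + 4x + 8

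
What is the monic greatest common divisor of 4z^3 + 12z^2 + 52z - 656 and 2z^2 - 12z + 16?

z - 4

Repeated division with remainder:
  4z^3 + 12z^2 + 52z - 656 = (2z + 18)(2z^2 - 12z + 16) + (236z - 944)
  2z^2 - 12z + 16 = ((1/118)z - 1/59)(236z - 944) + (0)
Last nonzero remainder: 236z - 944. Dividing through by 236 gives the monic gcd z - 4.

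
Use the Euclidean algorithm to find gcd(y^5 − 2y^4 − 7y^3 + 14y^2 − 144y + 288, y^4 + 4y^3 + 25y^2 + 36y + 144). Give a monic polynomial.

By polynomial division,
  y^5 − 2y^4 − 7y^3 + 14y^2 − 144y + 288 = (y − 6)(y^4 + 4y^3 + 25y^2 + 36y + 144) + (−8y^3 + 128y^2 − 72y + 1152)
  y^4 + 4y^3 + 25y^2 + 36y + 144 = (−(1/8)y − 5/2)(−8y^3 + 128y^2 − 72y + 1152) + (336y^2 + 3024)
  −8y^3 + 128y^2 − 72y + 1152 = (−(1/42)y + 8/21)(336y^2 + 3024) + (0)
Last nonzero remainder: 336y^2 + 3024. Dividing through by 336 gives the monic gcd y^2 + 9.

y^2 + 9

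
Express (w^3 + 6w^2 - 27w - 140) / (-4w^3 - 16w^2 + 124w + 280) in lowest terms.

Repeated division with remainder:
  w^3 + 6w^2 - 27w - 140 = (-1/4)(-4w^3 - 16w^2 + 124w + 280) + (2w^2 + 4w - 70)
  -4w^3 - 16w^2 + 124w + 280 = (-2w - 4)(2w^2 + 4w - 70) + (0)
Last nonzero remainder: 2w^2 + 4w - 70. Dividing through by 2 gives the monic gcd w^2 + 2w - 35.
Cancel w^2 + 2w - 35 from numerator and denominator to get the reduced form.

(-w - 4)/(4w + 8)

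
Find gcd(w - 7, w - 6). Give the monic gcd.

Apply the Euclidean algorithm:
  w - 7 = (w - 6) + (-1)
  w - 6 = (-w + 6)(-1) + (0)
The last nonzero remainder is the constant -1, so the polynomials are coprime and gcd = 1.

1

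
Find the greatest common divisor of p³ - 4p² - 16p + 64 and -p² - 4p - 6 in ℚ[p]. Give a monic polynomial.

1

By polynomial division,
  p³ - 4p² - 16p + 64 = (-p + 8)(-p² - 4p - 6) + (10p + 112)
  -p² - 4p - 6 = (-(1/10)p + 18/25)(10p + 112) + (-2166/25)
  10p + 112 = (-(125/1083)p - 1400/1083)(-2166/25) + (0)
The last nonzero remainder is the constant -2166/25, so the polynomials are coprime and gcd = 1.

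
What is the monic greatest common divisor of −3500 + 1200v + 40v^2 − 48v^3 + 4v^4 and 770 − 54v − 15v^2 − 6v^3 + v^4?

35 − 12v + v^2

By polynomial division,
  4v^4 − 48v^3 + 40v^2 + 1200v − 3500 = (4)(v^4 − 6v^3 − 15v^2 − 54v + 770) + (−24v^3 + 100v^2 + 1416v − 6580)
  v^4 − 6v^3 − 15v^2 − 54v + 770 = (−(1/24)v + 11/144)(−24v^3 + 100v^2 + 1416v − 6580) + ((1309/36)v^2 − (1309/3)v + 45815/36)
  −24v^3 + 100v^2 + 1416v − 6580 = (−(864/1309)v − 6768/1309)((1309/36)v^2 − (1309/3)v + 45815/36) + (0)
Last nonzero remainder: (1309/36)v^2 − (1309/3)v + 45815/36. Dividing through by 1309/36 gives the monic gcd v^2 − 12v + 35.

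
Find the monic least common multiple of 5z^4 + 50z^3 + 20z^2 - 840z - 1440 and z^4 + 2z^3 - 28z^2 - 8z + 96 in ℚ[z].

Repeated division with remainder:
  5z^4 + 50z^3 + 20z^2 - 840z - 1440 = (5)(z^4 + 2z^3 - 28z^2 - 8z + 96) + (40z^3 + 160z^2 - 800z - 1920)
  z^4 + 2z^3 - 28z^2 - 8z + 96 = ((1/40)z - 1/20)(40z^3 + 160z^2 - 800z - 1920) + (0)
Last nonzero remainder: 40z^3 + 160z^2 - 800z - 1920. Dividing through by 40 gives the monic gcd z^3 + 4z^2 - 20z - 48.
Then lcm(f, g) = f·g / gcd(f, g); expanding and making the result monic gives the answer.

z^5 + 8z^4 - 16z^3 - 176z^2 + 48z + 576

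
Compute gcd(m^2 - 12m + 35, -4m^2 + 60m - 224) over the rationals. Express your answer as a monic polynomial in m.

Apply the Euclidean algorithm:
  m^2 - 12m + 35 = (-1/4)(-4m^2 + 60m - 224) + (3m - 21)
  -4m^2 + 60m - 224 = (-(4/3)m + 32/3)(3m - 21) + (0)
Last nonzero remainder: 3m - 21. Dividing through by 3 gives the monic gcd m - 7.

m - 7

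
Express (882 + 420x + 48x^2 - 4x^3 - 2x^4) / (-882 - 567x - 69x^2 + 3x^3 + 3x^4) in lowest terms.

(-6 - 2x)/(6 + 3x)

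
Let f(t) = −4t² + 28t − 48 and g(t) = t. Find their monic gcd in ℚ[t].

By polynomial division,
  −4t² + 28t − 48 = (−4t + 28)(t) + (−48)
  t = (−(1/48)t)(−48) + (0)
The last nonzero remainder is the constant −48, so the polynomials are coprime and gcd = 1.

1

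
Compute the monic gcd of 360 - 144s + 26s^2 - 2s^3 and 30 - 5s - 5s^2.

By polynomial division,
  -2s^3 + 26s^2 - 144s + 360 = ((2/5)s - 28/5)(-5s^2 - 5s + 30) + (-184s + 528)
  -5s^2 - 5s + 30 = ((5/184)s + 445/4232)(-184s + 528) + (-13500/529)
  -184s + 528 = ((24334/3375)s - 23276/1125)(-13500/529) + (0)
The last nonzero remainder is the constant -13500/529, so the polynomials are coprime and gcd = 1.

1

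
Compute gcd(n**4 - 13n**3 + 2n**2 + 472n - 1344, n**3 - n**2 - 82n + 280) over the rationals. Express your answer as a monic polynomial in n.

By polynomial division,
  n**4 - 13n**3 + 2n**2 + 472n - 1344 = (n - 12)(n**3 - n**2 - 82n + 280) + (72n**2 - 792n + 2016)
  n**3 - n**2 - 82n + 280 = ((1/72)n + 5/36)(72n**2 - 792n + 2016) + (0)
Last nonzero remainder: 72n**2 - 792n + 2016. Dividing through by 72 gives the monic gcd n**2 - 11n + 28.

n**2 - 11n + 28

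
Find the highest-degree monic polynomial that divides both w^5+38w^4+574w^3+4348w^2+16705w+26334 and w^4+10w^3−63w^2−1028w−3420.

w^3+20w^2+137w+342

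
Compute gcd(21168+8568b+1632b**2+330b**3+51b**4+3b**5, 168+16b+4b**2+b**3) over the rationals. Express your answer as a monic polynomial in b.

By polynomial division,
  3b**5+51b**4+330b**3+1632b**2+8568b+21168 = (3b**2+39b+126)(b**3+4b**2+16b+168) + (0)
The last nonzero remainder b**3+4b**2+16b+168 is already monic.

168+16b+4b**2+b**3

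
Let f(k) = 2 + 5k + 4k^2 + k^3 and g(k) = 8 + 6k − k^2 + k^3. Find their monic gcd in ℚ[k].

1 + k

By polynomial division,
  k^3 + 4k^2 + 5k + 2 = (k^3 − k^2 + 6k + 8) + (5k^2 − k − 6)
  k^3 − k^2 + 6k + 8 = ((1/5)k − 4/25)(5k^2 − k − 6) + ((176/25)k + 176/25)
  5k^2 − k − 6 = ((125/176)k − 75/88)((176/25)k + 176/25) + (0)
Last nonzero remainder: (176/25)k + 176/25. Dividing through by 176/25 gives the monic gcd k + 1.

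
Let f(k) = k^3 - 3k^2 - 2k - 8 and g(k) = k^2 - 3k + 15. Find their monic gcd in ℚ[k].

1

Repeated division with remainder:
  k^3 - 3k^2 - 2k - 8 = (k)(k^2 - 3k + 15) + (-17k - 8)
  k^2 - 3k + 15 = (-(1/17)k + 59/289)(-17k - 8) + (4807/289)
  -17k - 8 = (-(4913/4807)k - 2312/4807)(4807/289) + (0)
The last nonzero remainder is the constant 4807/289, so the polynomials are coprime and gcd = 1.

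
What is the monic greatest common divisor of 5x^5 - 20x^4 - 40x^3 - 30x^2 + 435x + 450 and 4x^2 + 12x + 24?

By polynomial division,
  5x^5 - 20x^4 - 40x^3 - 30x^2 + 435x + 450 = ((5/4)x^3 - (35/4)x^2 + (35/4)x + 75/4)(4x^2 + 12x + 24) + (0)
Last nonzero remainder: 4x^2 + 12x + 24. Dividing through by 4 gives the monic gcd x^2 + 3x + 6.

x^2 + 3x + 6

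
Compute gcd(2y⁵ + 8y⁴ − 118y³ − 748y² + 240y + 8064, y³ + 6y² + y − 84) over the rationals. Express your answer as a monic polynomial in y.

y³ + 6y² + y − 84

Euclidean algorithm in ℚ[y]:
  2y⁵ + 8y⁴ − 118y³ − 748y² + 240y + 8064 = (2y² − 4y − 96)(y³ + 6y² + y − 84) + (0)
The last nonzero remainder y³ + 6y² + y − 84 is already monic.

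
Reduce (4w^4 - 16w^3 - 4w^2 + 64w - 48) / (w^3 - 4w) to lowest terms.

(4w^2 - 16w + 12)/(w)

Repeated division with remainder:
  4w^4 - 16w^3 - 4w^2 + 64w - 48 = (4w - 16)(w^3 - 4w) + (12w^2 - 48)
  w^3 - 4w = ((1/12)w)(12w^2 - 48) + (0)
Last nonzero remainder: 12w^2 - 48. Dividing through by 12 gives the monic gcd w^2 - 4.
Cancel w^2 - 4 from numerator and denominator to get the reduced form.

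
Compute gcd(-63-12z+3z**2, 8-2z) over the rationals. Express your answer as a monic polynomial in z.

1

Euclidean algorithm in ℚ[z]:
  3z**2-12z-63 = (-(3/2)z)(-2z+8) + (-63)
  -2z+8 = ((2/63)z-8/63)(-63) + (0)
The last nonzero remainder is the constant -63, so the polynomials are coprime and gcd = 1.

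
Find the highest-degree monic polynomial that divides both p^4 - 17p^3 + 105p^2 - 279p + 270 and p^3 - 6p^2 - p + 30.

p^2 - 8p + 15

Euclidean algorithm in ℚ[p]:
  p^4 - 17p^3 + 105p^2 - 279p + 270 = (p - 11)(p^3 - 6p^2 - p + 30) + (40p^2 - 320p + 600)
  p^3 - 6p^2 - p + 30 = ((1/40)p + 1/20)(40p^2 - 320p + 600) + (0)
Last nonzero remainder: 40p^2 - 320p + 600. Dividing through by 40 gives the monic gcd p^2 - 8p + 15.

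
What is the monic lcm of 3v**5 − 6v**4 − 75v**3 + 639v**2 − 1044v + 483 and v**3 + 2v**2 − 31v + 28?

v**6 − 6v**5 − 17v**4 + 313v**3 − 1200v**2 + 1553v − 644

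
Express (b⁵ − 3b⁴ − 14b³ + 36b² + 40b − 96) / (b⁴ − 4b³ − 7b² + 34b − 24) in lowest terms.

(b² − 4)/(b − 1)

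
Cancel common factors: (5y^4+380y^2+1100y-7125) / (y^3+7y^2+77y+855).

Euclidean algorithm in ℚ[y]:
  5y^4+380y^2+1100y-7125 = (5y-35)(y^3+7y^2+77y+855) + (240y^2-480y+22800)
  y^3+7y^2+77y+855 = ((1/240)y+3/80)(240y^2-480y+22800) + (0)
Last nonzero remainder: 240y^2-480y+22800. Dividing through by 240 gives the monic gcd y^2-2y+95.
Cancel y^2-2y+95 from numerator and denominator to get the reduced form.

(5y^2+10y-75)/(y+9)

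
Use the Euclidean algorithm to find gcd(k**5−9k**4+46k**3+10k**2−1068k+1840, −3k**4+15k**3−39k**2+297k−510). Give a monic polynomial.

k**2−7k+10

Repeated division with remainder:
  k**5−9k**4+46k**3+10k**2−1068k+1840 = (−(1/3)k+4/3)(−3k**4+15k**3−39k**2+297k−510) + (13k**3+161k**2−1634k+2520)
  −3k**4+15k**3−39k**2+297k−510 = (−(3/13)k+678/169)(13k**3+161k**2−1634k+2520) + (−(179475/169)k**2+(1256325/169)k−1794750/169)
  13k**3+161k**2−1634k+2520 = (−(2197/179475)k−14196/59825)(−(179475/169)k**2+(1256325/169)k−1794750/169) + (0)
Last nonzero remainder: −(179475/169)k**2+(1256325/169)k−1794750/169. Dividing through by −179475/169 gives the monic gcd k**2−7k+10.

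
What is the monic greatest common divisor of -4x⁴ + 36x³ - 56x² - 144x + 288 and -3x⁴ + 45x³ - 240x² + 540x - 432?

By polynomial division,
  -4x⁴ + 36x³ - 56x² - 144x + 288 = (4/3)(-3x⁴ + 45x³ - 240x² + 540x - 432) + (-24x³ + 264x² - 864x + 864)
  -3x⁴ + 45x³ - 240x² + 540x - 432 = ((1/8)x - 1/2)(-24x³ + 264x² - 864x + 864) + (0)
Last nonzero remainder: -24x³ + 264x² - 864x + 864. Dividing through by -24 gives the monic gcd x³ - 11x² + 36x - 36.

x³ - 11x² + 36x - 36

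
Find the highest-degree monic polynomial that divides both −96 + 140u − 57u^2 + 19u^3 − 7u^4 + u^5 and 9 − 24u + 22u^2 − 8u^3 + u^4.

By polynomial division,
  u^5 − 7u^4 + 19u^3 − 57u^2 + 140u − 96 = (u + 1)(u^4 − 8u^3 + 22u^2 − 24u + 9) + (5u^3 − 55u^2 + 155u − 105)
  u^4 − 8u^3 + 22u^2 − 24u + 9 = ((1/5)u + 3/5)(5u^3 − 55u^2 + 155u − 105) + (24u^2 − 96u + 72)
  5u^3 − 55u^2 + 155u − 105 = ((5/24)u − 35/24)(24u^2 − 96u + 72) + (0)
Last nonzero remainder: 24u^2 − 96u + 72. Dividing through by 24 gives the monic gcd u^2 − 4u + 3.

3 − 4u + u^2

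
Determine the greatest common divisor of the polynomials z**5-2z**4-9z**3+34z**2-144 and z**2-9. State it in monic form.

z**2-9

Apply the Euclidean algorithm:
  z**5-2z**4-9z**3+34z**2-144 = (z**3-2z**2+16)(z**2-9) + (0)
The last nonzero remainder z**2-9 is already monic.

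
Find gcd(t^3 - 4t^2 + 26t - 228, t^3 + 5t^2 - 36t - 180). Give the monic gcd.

Euclidean algorithm in ℚ[t]:
  t^3 - 4t^2 + 26t - 228 = (t^3 + 5t^2 - 36t - 180) + (-9t^2 + 62t - 48)
  t^3 + 5t^2 - 36t - 180 = (-(1/9)t - 107/81)(-9t^2 + 62t - 48) + ((3286/81)t - 6572/27)
  -9t^2 + 62t - 48 = (-(729/3286)t + 324/1643)((3286/81)t - 6572/27) + (0)
Last nonzero remainder: (3286/81)t - 6572/27. Dividing through by 3286/81 gives the monic gcd t - 6.

t - 6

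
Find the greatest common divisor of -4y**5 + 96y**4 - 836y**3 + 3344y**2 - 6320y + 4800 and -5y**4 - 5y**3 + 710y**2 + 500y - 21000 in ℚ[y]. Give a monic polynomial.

Repeated division with remainder:
  -4y**5 + 96y**4 - 836y**3 + 3344y**2 - 6320y + 4800 = ((4/5)y - 20)(-5y**4 - 5y**3 + 710y**2 + 500y - 21000) + (-1504y**3 + 17144y**2 + 20480y - 415200)
  -5y**4 - 5y**3 + 710y**2 + 500y - 21000 = ((5/1504)y + 11655/282752)(-1504y**3 + 17144y**2 + 20480y - 415200) + (-(2288825/35344)y**2 + (2288825/2209)y - 34332375/8836)
  -1504y**3 + 17144y**2 + 20480y - 415200 = ((53157376/2288825)y + 48916096/457765)(-(2288825/35344)y**2 + (2288825/2209)y - 34332375/8836) + (0)
Last nonzero remainder: -(2288825/35344)y**2 + (2288825/2209)y - 34332375/8836. Dividing through by -2288825/35344 gives the monic gcd y**2 - 16y + 60.

y**2 - 16y + 60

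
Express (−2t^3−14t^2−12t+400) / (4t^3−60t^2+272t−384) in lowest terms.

(−t^2−11t−50)/(2t^2−22t+48)

Apply the Euclidean algorithm:
  −2t^3−14t^2−12t+400 = (−1/2)(4t^3−60t^2+272t−384) + (−44t^2+124t+208)
  4t^3−60t^2+272t−384 = (−(1/11)t+134/121)(−44t^2+124t+208) + ((18584/121)t−74336/121)
  −44t^2+124t+208 = (−(1331/4646)t−1573/4646)((18584/121)t−74336/121) + (0)
Last nonzero remainder: (18584/121)t−74336/121. Dividing through by 18584/121 gives the monic gcd t−4.
Cancel t−4 from numerator and denominator to get the reduced form.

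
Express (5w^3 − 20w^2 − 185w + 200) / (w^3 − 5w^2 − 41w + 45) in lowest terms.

By polynomial division,
  5w^3 − 20w^2 − 185w + 200 = (5)(w^3 − 5w^2 − 41w + 45) + (5w^2 + 20w − 25)
  w^3 − 5w^2 − 41w + 45 = ((1/5)w − 9/5)(5w^2 + 20w − 25) + (0)
Last nonzero remainder: 5w^2 + 20w − 25. Dividing through by 5 gives the monic gcd w^2 + 4w − 5.
Cancel w^2 + 4w − 5 from numerator and denominator to get the reduced form.

(5w − 40)/(w − 9)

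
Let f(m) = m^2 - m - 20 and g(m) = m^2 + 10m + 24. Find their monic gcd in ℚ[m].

m + 4

Repeated division with remainder:
  m^2 - m - 20 = (m^2 + 10m + 24) + (-11m - 44)
  m^2 + 10m + 24 = (-(1/11)m - 6/11)(-11m - 44) + (0)
Last nonzero remainder: -11m - 44. Dividing through by -11 gives the monic gcd m + 4.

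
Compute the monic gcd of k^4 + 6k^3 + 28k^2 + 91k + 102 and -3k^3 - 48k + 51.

Apply the Euclidean algorithm:
  k^4 + 6k^3 + 28k^2 + 91k + 102 = (-(1/3)k - 2)(-3k^3 - 48k + 51) + (12k^2 + 12k + 204)
  -3k^3 - 48k + 51 = (-(1/4)k + 1/4)(12k^2 + 12k + 204) + (0)
Last nonzero remainder: 12k^2 + 12k + 204. Dividing through by 12 gives the monic gcd k^2 + k + 17.

k^2 + k + 17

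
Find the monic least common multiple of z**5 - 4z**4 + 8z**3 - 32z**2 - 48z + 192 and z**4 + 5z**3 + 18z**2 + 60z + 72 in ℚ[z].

z**6 - z**5 - 4z**4 - 8z**3 - 144z**2 + 48z + 576

By polynomial division,
  z**5 - 4z**4 + 8z**3 - 32z**2 - 48z + 192 = (z - 9)(z**4 + 5z**3 + 18z**2 + 60z + 72) + (35z**3 + 70z**2 + 420z + 840)
  z**4 + 5z**3 + 18z**2 + 60z + 72 = ((1/35)z + 3/35)(35z**3 + 70z**2 + 420z + 840) + (0)
Last nonzero remainder: 35z**3 + 70z**2 + 420z + 840. Dividing through by 35 gives the monic gcd z**3 + 2z**2 + 12z + 24.
Then lcm(f, g) = f·g / gcd(f, g); expanding and making the result monic gives the answer.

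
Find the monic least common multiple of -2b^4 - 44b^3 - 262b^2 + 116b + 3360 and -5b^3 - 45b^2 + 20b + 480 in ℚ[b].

b^5 + 26b^4 + 219b^3 + 466b^2 - 1912b - 6720

Apply the Euclidean algorithm:
  -2b^4 - 44b^3 - 262b^2 + 116b + 3360 = ((2/5)b + 26/5)(-5b^3 - 45b^2 + 20b + 480) + (-36b^2 - 180b + 864)
  -5b^3 - 45b^2 + 20b + 480 = ((5/36)b + 5/9)(-36b^2 - 180b + 864) + (0)
Last nonzero remainder: -36b^2 - 180b + 864. Dividing through by -36 gives the monic gcd b^2 + 5b - 24.
Then lcm(f, g) = f·g / gcd(f, g); expanding and making the result monic gives the answer.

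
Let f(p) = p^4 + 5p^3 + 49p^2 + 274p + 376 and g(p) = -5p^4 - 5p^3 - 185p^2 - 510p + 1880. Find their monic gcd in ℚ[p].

p^3 + 3p^2 + 43p + 188

Euclidean algorithm in ℚ[p]:
  p^4 + 5p^3 + 49p^2 + 274p + 376 = (-1/5)(-5p^4 - 5p^3 - 185p^2 - 510p + 1880) + (4p^3 + 12p^2 + 172p + 752)
  -5p^4 - 5p^3 - 185p^2 - 510p + 1880 = (-(5/4)p + 5/2)(4p^3 + 12p^2 + 172p + 752) + (0)
Last nonzero remainder: 4p^3 + 12p^2 + 172p + 752. Dividing through by 4 gives the monic gcd p^3 + 3p^2 + 43p + 188.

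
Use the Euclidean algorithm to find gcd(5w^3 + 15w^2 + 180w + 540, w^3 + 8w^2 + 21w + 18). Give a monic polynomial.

w + 3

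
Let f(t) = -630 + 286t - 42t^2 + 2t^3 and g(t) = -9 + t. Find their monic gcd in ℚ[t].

-9 + t

Euclidean algorithm in ℚ[t]:
  2t^3 - 42t^2 + 286t - 630 = (2t^2 - 24t + 70)(t - 9) + (0)
The last nonzero remainder t - 9 is already monic.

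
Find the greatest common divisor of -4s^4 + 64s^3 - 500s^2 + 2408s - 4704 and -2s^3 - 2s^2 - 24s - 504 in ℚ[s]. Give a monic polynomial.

Apply the Euclidean algorithm:
  -4s^4 + 64s^3 - 500s^2 + 2408s - 4704 = (2s - 34)(-2s^3 - 2s^2 - 24s - 504) + (-520s^2 + 2600s - 21840)
  -2s^3 - 2s^2 - 24s - 504 = ((1/260)s + 3/130)(-520s^2 + 2600s - 21840) + (0)
Last nonzero remainder: -520s^2 + 2600s - 21840. Dividing through by -520 gives the monic gcd s^2 - 5s + 42.

s^2 - 5s + 42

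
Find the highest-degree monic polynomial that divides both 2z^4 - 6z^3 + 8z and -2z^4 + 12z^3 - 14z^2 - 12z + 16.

Repeated division with remainder:
  2z^4 - 6z^3 + 8z = (-1)(-2z^4 + 12z^3 - 14z^2 - 12z + 16) + (6z^3 - 14z^2 - 4z + 16)
  -2z^4 + 12z^3 - 14z^2 - 12z + 16 = (-(1/3)z + 11/9)(6z^3 - 14z^2 - 4z + 16) + ((16/9)z^2 - (16/9)z - 32/9)
  6z^3 - 14z^2 - 4z + 16 = ((27/8)z - 9/2)((16/9)z^2 - (16/9)z - 32/9) + (0)
Last nonzero remainder: (16/9)z^2 - (16/9)z - 32/9. Dividing through by 16/9 gives the monic gcd z^2 - z - 2.

z^2 - z - 2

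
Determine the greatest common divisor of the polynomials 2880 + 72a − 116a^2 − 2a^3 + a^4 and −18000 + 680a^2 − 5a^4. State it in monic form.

360 − 36a − 10a^2 + a^3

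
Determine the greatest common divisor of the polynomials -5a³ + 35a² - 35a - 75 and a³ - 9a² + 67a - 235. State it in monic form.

a - 5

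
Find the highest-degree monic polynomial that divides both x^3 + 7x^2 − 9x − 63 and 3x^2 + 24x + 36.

1

Apply the Euclidean algorithm:
  x^3 + 7x^2 − 9x − 63 = ((1/3)x − 1/3)(3x^2 + 24x + 36) + (−13x − 51)
  3x^2 + 24x + 36 = (−(3/13)x − 159/169)(−13x − 51) + (−2025/169)
  −13x − 51 = ((2197/2025)x + 2873/675)(−2025/169) + (0)
The last nonzero remainder is the constant −2025/169, so the polynomials are coprime and gcd = 1.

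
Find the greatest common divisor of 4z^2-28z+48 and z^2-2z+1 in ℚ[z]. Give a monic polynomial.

1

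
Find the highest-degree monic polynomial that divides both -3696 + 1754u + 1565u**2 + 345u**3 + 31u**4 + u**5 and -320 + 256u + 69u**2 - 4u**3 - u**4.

Repeated division with remainder:
  u**5 + 31u**4 + 345u**3 + 1565u**2 + 1754u - 3696 = (-u - 27)(-u**4 - 4u**3 + 69u**2 + 256u - 320) + (306u**3 + 3684u**2 + 8346u - 12336)
  -u**4 - 4u**3 + 69u**2 + 256u - 320 = (-(1/306)u + 205/7803)(306u**3 + 3684u**2 + 8346u - 12336) + (-(1330/2601)u**2 - (9310/2601)u + 10640/2601)
  306u**3 + 3684u**2 + 8346u - 12336 = (-(397953/665)u - 2005371/665)(-(1330/2601)u**2 - (9310/2601)u + 10640/2601) + (0)
Last nonzero remainder: -(1330/2601)u**2 - (9310/2601)u + 10640/2601. Dividing through by -1330/2601 gives the monic gcd u**2 + 7u - 8.

-8 + 7u + u**2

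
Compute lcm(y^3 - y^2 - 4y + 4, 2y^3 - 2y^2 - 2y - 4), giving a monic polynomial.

y^5 - 4y^3 - y^2 + 4

Repeated division with remainder:
  y^3 - y^2 - 4y + 4 = (1/2)(2y^3 - 2y^2 - 2y - 4) + (-3y + 6)
  2y^3 - 2y^2 - 2y - 4 = (-(2/3)y^2 - (2/3)y - 2/3)(-3y + 6) + (0)
Last nonzero remainder: -3y + 6. Dividing through by -3 gives the monic gcd y - 2.
Then lcm(f, g) = f·g / gcd(f, g); expanding and making the result monic gives the answer.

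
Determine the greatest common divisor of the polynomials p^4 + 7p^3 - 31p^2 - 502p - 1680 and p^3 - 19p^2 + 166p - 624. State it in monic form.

Euclidean algorithm in ℚ[p]:
  p^4 + 7p^3 - 31p^2 - 502p - 1680 = (p + 26)(p^3 - 19p^2 + 166p - 624) + (297p^2 - 4194p + 14544)
  p^3 - 19p^2 + 166p - 624 = ((1/297)p - 161/9801)(297p^2 - 4194p + 14544) + ((52420/1089)p - 419360/1089)
  297p^2 - 4194p + 14544 = ((323433/52420)p - 989901/26210)((52420/1089)p - 419360/1089) + (0)
Last nonzero remainder: (52420/1089)p - 419360/1089. Dividing through by 52420/1089 gives the monic gcd p - 8.

p - 8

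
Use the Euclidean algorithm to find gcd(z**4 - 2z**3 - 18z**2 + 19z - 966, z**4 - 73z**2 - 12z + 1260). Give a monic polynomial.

By polynomial division,
  z**4 - 2z**3 - 18z**2 + 19z - 966 = (z**4 - 73z**2 - 12z + 1260) + (-2z**3 + 55z**2 + 31z - 2226)
  z**4 - 73z**2 - 12z + 1260 = (-(1/2)z - 55/4)(-2z**3 + 55z**2 + 31z - 2226) + ((2795/4)z**2 - (2795/4)z - 58695/2)
  -2z**3 + 55z**2 + 31z - 2226 = (-(8/2795)z + 212/2795)((2795/4)z**2 - (2795/4)z - 58695/2) + (0)
Last nonzero remainder: (2795/4)z**2 - (2795/4)z - 58695/2. Dividing through by 2795/4 gives the monic gcd z**2 - z - 42.

z**2 - z - 42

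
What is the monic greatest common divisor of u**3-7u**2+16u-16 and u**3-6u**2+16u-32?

u-4

By polynomial division,
  u**3-7u**2+16u-16 = (u**3-6u**2+16u-32) + (-u**2+16)
  u**3-6u**2+16u-32 = (-u+6)(-u**2+16) + (32u-128)
  -u**2+16 = (-(1/32)u-1/8)(32u-128) + (0)
Last nonzero remainder: 32u-128. Dividing through by 32 gives the monic gcd u-4.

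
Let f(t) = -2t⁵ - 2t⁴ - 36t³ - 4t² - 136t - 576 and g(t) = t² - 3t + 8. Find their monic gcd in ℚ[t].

t² - 3t + 8

By polynomial division,
  -2t⁵ - 2t⁴ - 36t³ - 4t² - 136t - 576 = (-2t³ - 8t² - 44t - 72)(t² - 3t + 8) + (0)
The last nonzero remainder t² - 3t + 8 is already monic.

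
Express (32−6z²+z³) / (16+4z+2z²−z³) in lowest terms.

(8+2z−z²)/(4+2z+z²)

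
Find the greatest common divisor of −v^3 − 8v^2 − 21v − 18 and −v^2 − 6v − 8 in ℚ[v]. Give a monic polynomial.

v + 2

Repeated division with remainder:
  −v^3 − 8v^2 − 21v − 18 = (v + 2)(−v^2 − 6v − 8) + (−v − 2)
  −v^2 − 6v − 8 = (v + 4)(−v − 2) + (0)
Last nonzero remainder: −v − 2. Dividing through by −1 gives the monic gcd v + 2.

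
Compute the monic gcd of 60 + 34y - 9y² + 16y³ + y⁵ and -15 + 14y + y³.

15 + y + y²

Euclidean algorithm in ℚ[y]:
  y⁵ + 16y³ - 9y² + 34y + 60 = (y² + 2)(y³ + 14y - 15) + (6y² + 6y + 90)
  y³ + 14y - 15 = ((1/6)y - 1/6)(6y² + 6y + 90) + (0)
Last nonzero remainder: 6y² + 6y + 90. Dividing through by 6 gives the monic gcd y² + y + 15.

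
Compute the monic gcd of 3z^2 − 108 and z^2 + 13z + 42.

z + 6

Apply the Euclidean algorithm:
  3z^2 − 108 = (3)(z^2 + 13z + 42) + (−39z − 234)
  z^2 + 13z + 42 = (−(1/39)z − 7/39)(−39z − 234) + (0)
Last nonzero remainder: −39z − 234. Dividing through by −39 gives the monic gcd z + 6.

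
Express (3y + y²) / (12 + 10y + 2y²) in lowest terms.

Repeated division with remainder:
  y² + 3y = (1/2)(2y² + 10y + 12) + (-2y - 6)
  2y² + 10y + 12 = (-y - 2)(-2y - 6) + (0)
Last nonzero remainder: -2y - 6. Dividing through by -2 gives the monic gcd y + 3.
Cancel y + 3 from numerator and denominator to get the reduced form.

(y)/(4 + 2y)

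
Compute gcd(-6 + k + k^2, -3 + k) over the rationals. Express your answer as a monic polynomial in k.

Repeated division with remainder:
  k^2 + k - 6 = (k + 4)(k - 3) + (6)
  k - 3 = ((1/6)k - 1/2)(6) + (0)
The last nonzero remainder is the constant 6, so the polynomials are coprime and gcd = 1.

1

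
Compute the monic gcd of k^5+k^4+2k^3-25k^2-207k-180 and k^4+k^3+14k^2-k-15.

k^3+2k^2+16k+15

By polynomial division,
  k^5+k^4+2k^3-25k^2-207k-180 = (k)(k^4+k^3+14k^2-k-15) + (-12k^3-24k^2-192k-180)
  k^4+k^3+14k^2-k-15 = (-(1/12)k+1/12)(-12k^3-24k^2-192k-180) + (0)
Last nonzero remainder: -12k^3-24k^2-192k-180. Dividing through by -12 gives the monic gcd k^3+2k^2+16k+15.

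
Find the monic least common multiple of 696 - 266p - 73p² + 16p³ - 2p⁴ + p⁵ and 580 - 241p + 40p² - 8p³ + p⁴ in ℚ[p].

Apply the Euclidean algorithm:
  p⁵ - 2p⁴ + 16p³ - 73p² - 266p + 696 = (p + 6)(p⁴ - 8p³ + 40p² - 241p + 580) + (24p³ - 72p² + 600p - 2784)
  p⁴ - 8p³ + 40p² - 241p + 580 = ((1/24)p - 5/24)(24p³ - 72p² + 600p - 2784) + (0)
Last nonzero remainder: 24p³ - 72p² + 600p - 2784. Dividing through by 24 gives the monic gcd p³ - 3p² + 25p - 116.
Then lcm(f, g) = f·g / gcd(f, g); expanding and making the result monic gives the answer.

-3480 + 2026p + 99p² - 153p³ + 26p⁴ - 7p⁵ + p⁶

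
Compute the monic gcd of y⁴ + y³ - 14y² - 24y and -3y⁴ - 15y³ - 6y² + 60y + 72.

y² + 5y + 6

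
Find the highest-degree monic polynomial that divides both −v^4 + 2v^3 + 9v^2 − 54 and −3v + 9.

v − 3

Repeated division with remainder:
  −v^4 + 2v^3 + 9v^2 − 54 = ((1/3)v^3 + (1/3)v^2 − 2v − 6)(−3v + 9) + (0)
Last nonzero remainder: −3v + 9. Dividing through by −3 gives the monic gcd v − 3.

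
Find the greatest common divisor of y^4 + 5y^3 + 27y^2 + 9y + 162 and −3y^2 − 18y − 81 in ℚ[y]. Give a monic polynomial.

y^2 + 6y + 27

Euclidean algorithm in ℚ[y]:
  y^4 + 5y^3 + 27y^2 + 9y + 162 = (−(1/3)y^2 + (1/3)y − 2)(−3y^2 − 18y − 81) + (0)
Last nonzero remainder: −3y^2 − 18y − 81. Dividing through by −3 gives the monic gcd y^2 + 6y + 27.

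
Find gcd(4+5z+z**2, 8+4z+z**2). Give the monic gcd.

Euclidean algorithm in ℚ[z]:
  z**2+5z+4 = (z**2+4z+8) + (z-4)
  z**2+4z+8 = (z+8)(z-4) + (40)
  z-4 = ((1/40)z-1/10)(40) + (0)
The last nonzero remainder is the constant 40, so the polynomials are coprime and gcd = 1.

1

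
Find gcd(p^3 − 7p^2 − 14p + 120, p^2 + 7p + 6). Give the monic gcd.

By polynomial division,
  p^3 − 7p^2 − 14p + 120 = (p − 14)(p^2 + 7p + 6) + (78p + 204)
  p^2 + 7p + 6 = ((1/78)p + 19/338)(78p + 204) + (−924/169)
  78p + 204 = (−(2197/154)p − 2873/77)(−924/169) + (0)
The last nonzero remainder is the constant −924/169, so the polynomials are coprime and gcd = 1.

1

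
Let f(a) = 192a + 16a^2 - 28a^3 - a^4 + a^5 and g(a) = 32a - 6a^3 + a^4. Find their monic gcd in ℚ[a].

Apply the Euclidean algorithm:
  a^5 - a^4 - 28a^3 + 16a^2 + 192a = (a + 5)(a^4 - 6a^3 + 32a) + (2a^3 - 16a^2 + 32a)
  a^4 - 6a^3 + 32a = ((1/2)a + 1)(2a^3 - 16a^2 + 32a) + (0)
Last nonzero remainder: 2a^3 - 16a^2 + 32a. Dividing through by 2 gives the monic gcd a^3 - 8a^2 + 16a.

16a - 8a^2 + a^3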